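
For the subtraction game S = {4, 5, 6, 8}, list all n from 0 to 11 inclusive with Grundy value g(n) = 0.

0, 1, 2, 3

Grundy values for subtraction set {4, 5, 6, 8}:
k:     0  1  2  3  4  5  6  7  8  9 10 11
g(k):  0  0  0  0  1  1  1  1  2  2  2  2
The P-positions (g = 0) in 0..11 are 0, 1, 2, 3.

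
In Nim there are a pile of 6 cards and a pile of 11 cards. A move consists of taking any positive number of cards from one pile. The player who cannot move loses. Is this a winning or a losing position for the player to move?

Winning position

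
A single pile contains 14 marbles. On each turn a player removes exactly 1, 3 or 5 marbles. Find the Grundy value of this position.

0

Build the Grundy sequence with g(k) = mex{g(k−s) : s ∈ {1, 3, 5}, s ≤ k}:
k:     0  1  2  3  4  5  6  7  8  9 10 11 12 13 14
g(k):  0  1  0  1  0  1  0  1  0  1  0  1  0  1  0
So g(14) = 0.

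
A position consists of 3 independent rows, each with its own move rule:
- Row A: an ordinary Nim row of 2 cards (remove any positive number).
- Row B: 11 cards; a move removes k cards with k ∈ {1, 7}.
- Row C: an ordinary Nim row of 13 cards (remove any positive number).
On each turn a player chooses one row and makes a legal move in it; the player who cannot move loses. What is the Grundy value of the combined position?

14

Row A is a plain Nim row of size 2, so its Grundy value is 2.
For row B, compute g(0), g(1), … with moves {1, 7}:
g(0) = mex{} = 0
g(1) = mex{0} = 1
g(2) = mex{1} = 0
g(3) = mex{0} = 1
g(4) = mex{1} = 0
g(5) = mex{0} = 1
g(6) = mex{1} = 0
g(7) = mex{0} = 1
g(8) = mex{1} = 0
g(9) = mex{0} = 1
g(10) = mex{1} = 0
g(11) = mex{0} = 1
So g(11) = 1.
Row C is a plain Nim row of size 13, so its Grundy value is 13.
By the Sprague-Grundy theorem, the Grundy value of a sum of independent games is the XOR of the component values.
Combined value = 2 XOR 1 XOR 13 = 14.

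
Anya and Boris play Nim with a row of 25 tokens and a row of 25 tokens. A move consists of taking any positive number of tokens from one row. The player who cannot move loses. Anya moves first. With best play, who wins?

Nim-sum: 25 ^ 25 = 0.
The nim-sum is 0, so this is a P-position: the player to move is in a losing position under optimal play; Anya is about to move from it and so loses — Boris wins.

Boris wins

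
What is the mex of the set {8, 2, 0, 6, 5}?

1

0 is in the set but 1 is not, so the mex is 1.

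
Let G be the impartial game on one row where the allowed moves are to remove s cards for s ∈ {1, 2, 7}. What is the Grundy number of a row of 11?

Compute g(0), g(1), … for moves {1, 2, 7}:
g(0) = mex{} = 0
g(1) = mex{0} = 1
g(2) = mex{0,1} = 2
g(3) = mex{1,2} = 0
g(4) = mex{0,2} = 1
g(5) = mex{0,1} = 2
g(6) = mex{1,2} = 0
g(7) = mex{0,2} = 1
g(8) = mex{0,1} = 2
g(9) = mex{1,2} = 0
g(10) = mex{0,2} = 1
g(11) = mex{0,1} = 2
So g(11) = 2.

2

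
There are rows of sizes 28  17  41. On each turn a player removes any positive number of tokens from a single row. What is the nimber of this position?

Nim-sum: 28 ^ 17 ^ 41 = 36.

36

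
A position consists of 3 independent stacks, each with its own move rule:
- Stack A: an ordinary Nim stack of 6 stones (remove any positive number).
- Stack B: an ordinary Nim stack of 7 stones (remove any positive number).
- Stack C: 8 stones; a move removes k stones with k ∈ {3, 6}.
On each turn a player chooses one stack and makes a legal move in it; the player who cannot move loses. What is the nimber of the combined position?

3

Stack A is a plain Nim stack of size 6, so its Grundy value is 6.
Stack B is a plain Nim stack of size 7, so its Grundy value is 7.
For stack C, compute g(0), g(1), … with moves {3, 6}:
g(0) = mex{} = 0
g(1) = mex{} = 0
g(2) = mex{} = 0
g(3) = mex{0} = 1
g(4) = mex{0} = 1
g(5) = mex{0} = 1
g(6) = mex{0,1} = 2
g(7) = mex{0,1} = 2
g(8) = mex{0,1} = 2
So g(8) = 2.
The value of a disjunctive sum is the nim-sum of the parts.
Combined value = 6 ⊕ 7 ⊕ 2 = 3.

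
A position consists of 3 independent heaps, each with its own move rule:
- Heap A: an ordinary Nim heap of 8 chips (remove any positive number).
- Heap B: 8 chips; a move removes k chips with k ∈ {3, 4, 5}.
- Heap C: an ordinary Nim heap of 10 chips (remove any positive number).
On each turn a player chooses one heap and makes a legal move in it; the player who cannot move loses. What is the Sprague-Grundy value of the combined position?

2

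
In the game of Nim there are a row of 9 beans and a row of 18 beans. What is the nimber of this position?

Nim-sum: 9 XOR 18 = 27.

27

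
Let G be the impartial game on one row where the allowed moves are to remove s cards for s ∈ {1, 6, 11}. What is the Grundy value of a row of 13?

Compute g(0), g(1), … for moves {1, 6, 11}:
k:     0  1  2  3  4  5  6  7  8  9 10 11 12 13
g(k):  0  1  0  1  0  1  2  0  1  0  1  2  0  1
So g(13) = 1.

1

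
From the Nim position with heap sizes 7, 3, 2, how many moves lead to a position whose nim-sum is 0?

1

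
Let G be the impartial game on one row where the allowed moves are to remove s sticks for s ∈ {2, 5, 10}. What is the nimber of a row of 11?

2

Grundy values for subtraction set {2, 5, 10}:
k:     0  1  2  3  4  5  6  7  8  9 10 11
g(k):  0  0  1  1  0  2  1  0  0  1  1  2
So g(11) = 2.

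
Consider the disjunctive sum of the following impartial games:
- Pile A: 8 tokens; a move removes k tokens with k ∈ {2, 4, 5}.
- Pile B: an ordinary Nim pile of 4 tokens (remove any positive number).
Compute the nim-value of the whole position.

4

Build the Grundy sequence for pile A with g(k) = mex{g(k−s) : s ∈ {2, 4, 5}, s ≤ k}:
g(0) = mex{} = 0
g(1) = mex{} = 0
g(2) = mex{0} = 1
g(3) = mex{0} = 1
g(4) = mex{0,1} = 2
g(5) = mex{0,1} = 2
g(6) = mex{0,1,2} = 3
g(7) = mex{1,2} = 0
g(8) = mex{1,2,3} = 0
So g(8) = 0.
Pile B is a plain Nim pile of size 4, so its Grundy value is 4.
The value of a disjunctive sum is the nim-sum of the parts.
Combined value = 0 XOR 4 = 4.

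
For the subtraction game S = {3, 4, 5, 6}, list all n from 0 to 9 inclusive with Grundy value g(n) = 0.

0, 1, 2, 9

Grundy values for subtraction set {3, 4, 5, 6}:
k:     0  1  2  3  4  5  6  7  8  9
g(k):  0  0  0  1  1  1  2  2  2  0
The P-positions (g = 0) in 0..9 are 0, 1, 2, 9.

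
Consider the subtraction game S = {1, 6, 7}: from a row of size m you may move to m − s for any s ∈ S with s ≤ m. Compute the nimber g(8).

2

Compute g(0), g(1), … for moves {1, 6, 7}:
g(0) = mex{} = 0
g(1) = mex{0} = 1
g(2) = mex{1} = 0
g(3) = mex{0} = 1
g(4) = mex{1} = 0
g(5) = mex{0} = 1
g(6) = mex{0,1} = 2
g(7) = mex{0,1,2} = 3
g(8) = mex{0,1,3} = 2
So g(8) = 2.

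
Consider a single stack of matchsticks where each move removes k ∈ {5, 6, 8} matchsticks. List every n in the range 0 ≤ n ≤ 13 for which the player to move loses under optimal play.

0, 1, 2, 3, 4, 13

Compute g(0), g(1), … for moves {5, 6, 8}:
k:     0  1  2  3  4  5  6  7  8  9 10 11 12 13
g(k):  0  0  0  0  0  1  1  1  1  1  2  2  2  0
The P-positions (g = 0) in 0..13 are 0, 1, 2, 3, 4, 13.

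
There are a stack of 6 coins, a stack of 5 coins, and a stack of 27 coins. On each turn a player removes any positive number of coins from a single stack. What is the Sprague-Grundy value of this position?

Nim-sum: 6 ^ 5 ^ 27 = 24.

24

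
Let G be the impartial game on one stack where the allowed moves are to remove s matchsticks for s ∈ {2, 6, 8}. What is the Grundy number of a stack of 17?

Compute g(0), g(1), … for moves {2, 6, 8}:
k:     0  1  2  3  4  5  6  7  8  9 10 11 12 13 14 15 16 17
g(k):  0  0  1  1  0  0  1  1  2  2  3  3  2  2  0  0  1  1
So g(17) = 1.

1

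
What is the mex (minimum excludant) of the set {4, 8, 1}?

0

0 is not in the set, so the mex is 0.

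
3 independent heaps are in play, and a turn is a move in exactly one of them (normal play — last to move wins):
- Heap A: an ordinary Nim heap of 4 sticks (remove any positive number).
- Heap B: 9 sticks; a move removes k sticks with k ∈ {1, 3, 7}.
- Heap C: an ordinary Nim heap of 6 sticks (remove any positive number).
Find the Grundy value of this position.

3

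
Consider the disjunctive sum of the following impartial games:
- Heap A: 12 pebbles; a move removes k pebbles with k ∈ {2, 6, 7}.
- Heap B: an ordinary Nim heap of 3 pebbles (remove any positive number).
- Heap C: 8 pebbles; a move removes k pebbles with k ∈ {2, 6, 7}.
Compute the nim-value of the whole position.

3

For heap A, compute g(0), g(1), … with moves {2, 6, 7}:
k:     0  1  2  3  4  5  6  7  8  9 10 11 12
g(k):  0  0  1  1  0  0  1  1  2  0  3  1  2
So g(12) = 2.
Heap B is a plain Nim heap of size 3, so its Grundy value is 3.
Grundy values for heap C (subtraction set {2, 6, 7}):
g(0) = mex{} = 0
g(1) = mex{} = 0
g(2) = mex{0} = 1
g(3) = mex{0} = 1
g(4) = mex{1} = 0
g(5) = mex{1} = 0
g(6) = mex{0} = 1
g(7) = mex{0} = 1
g(8) = mex{0,1} = 2
So g(8) = 2.
The value of a disjunctive sum is the nim-sum of the parts.
Combined value = 2 ⊕ 3 ⊕ 2 = 3.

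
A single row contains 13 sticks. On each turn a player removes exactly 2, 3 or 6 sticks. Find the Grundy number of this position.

Build the Grundy sequence with g(k) = mex{g(k−s) : s ∈ {2, 3, 6}, s ≤ k}:
k:     0  1  2  3  4  5  6  7  8  9 10 11 12 13
g(k):  0  0  1  1  2  0  3  1  2  0  0  1  1  2
So g(13) = 2.

2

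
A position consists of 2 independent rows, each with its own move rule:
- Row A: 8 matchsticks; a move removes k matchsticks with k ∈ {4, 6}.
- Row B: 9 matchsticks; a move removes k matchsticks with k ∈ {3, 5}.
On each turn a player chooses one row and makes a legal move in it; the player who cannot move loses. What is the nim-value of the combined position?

2

For row A, compute g(0), g(1), … with moves {4, 6}:
g(0) = mex{} = 0
g(1) = mex{} = 0
g(2) = mex{} = 0
g(3) = mex{} = 0
g(4) = mex{0} = 1
g(5) = mex{0} = 1
g(6) = mex{0} = 1
g(7) = mex{0} = 1
g(8) = mex{0,1} = 2
So g(8) = 2.
Grundy values for row B (subtraction set {3, 5}):
g(0) = mex{} = 0
g(1) = mex{} = 0
g(2) = mex{} = 0
g(3) = mex{0} = 1
g(4) = mex{0} = 1
g(5) = mex{0} = 1
g(6) = mex{0,1} = 2
g(7) = mex{0,1} = 2
g(8) = mex{1} = 0
g(9) = mex{1,2} = 0
So g(9) = 0.
By the Sprague-Grundy theorem, the Grundy value of a sum of independent games is the XOR of the component values.
Combined value = 2 XOR 0 = 2.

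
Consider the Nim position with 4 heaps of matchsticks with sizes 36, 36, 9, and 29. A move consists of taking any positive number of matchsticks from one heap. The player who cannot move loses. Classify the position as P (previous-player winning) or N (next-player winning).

N-position

Bitwise XOR of the heap sizes:
  100100  (36)
  100100  (36)
  001001  (9)
  011101  (29)
  ------
  010100  (20)
The nim-sum is 20 ≠ 0, so this is an N-position: the player to move can win.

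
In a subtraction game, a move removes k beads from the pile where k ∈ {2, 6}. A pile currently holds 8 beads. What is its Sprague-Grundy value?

Compute g(0), g(1), … for moves {2, 6}:
k:     0  1  2  3  4  5  6  7  8
g(k):  0  0  1  1  0  0  1  1  0
So g(8) = 0.

0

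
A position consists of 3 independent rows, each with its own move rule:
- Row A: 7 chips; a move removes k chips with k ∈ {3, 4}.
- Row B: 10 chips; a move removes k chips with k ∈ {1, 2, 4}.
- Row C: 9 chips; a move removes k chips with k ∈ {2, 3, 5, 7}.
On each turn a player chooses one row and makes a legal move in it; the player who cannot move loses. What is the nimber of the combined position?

Grundy values for row A (subtraction set {3, 4}):
g(0) = mex{} = 0
g(1) = mex{} = 0
g(2) = mex{} = 0
g(3) = mex{0} = 1
g(4) = mex{0} = 1
g(5) = mex{0} = 1
g(6) = mex{0,1} = 2
g(7) = mex{1} = 0
So g(7) = 0.
Grundy values for row B (subtraction set {1, 2, 4}):
g(0) = mex{} = 0
g(1) = mex{0} = 1
g(2) = mex{0,1} = 2
g(3) = mex{1,2} = 0
g(4) = mex{0,2} = 1
g(5) = mex{0,1} = 2
g(6) = mex{1,2} = 0
g(7) = mex{0,2} = 1
g(8) = mex{0,1} = 2
g(9) = mex{1,2} = 0
g(10) = mex{0,2} = 1
So g(10) = 1.
For row C, compute g(0), g(1), … with moves {2, 3, 5, 7}:
g(0) = mex{} = 0
g(1) = mex{} = 0
g(2) = mex{0} = 1
g(3) = mex{0} = 1
g(4) = mex{0,1} = 2
g(5) = mex{0,1} = 2
g(6) = mex{0,1,2} = 3
g(7) = mex{0,1,2} = 3
g(8) = mex{0,1,2,3} = 4
g(9) = mex{1,2,3} = 0
So g(9) = 0.
The value of a disjunctive sum is the nim-sum of the parts.
Combined value = 0 ⊕ 1 ⊕ 0 = 1.

1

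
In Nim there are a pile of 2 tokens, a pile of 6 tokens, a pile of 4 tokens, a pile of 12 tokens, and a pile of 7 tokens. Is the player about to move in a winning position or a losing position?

Winning position

Compute the nim-sum pairwise:
2 ^ 6 = 4
4 ^ 4 = 0
0 ^ 12 = 12
12 ^ 7 = 11
The nim-sum is 11 ≠ 0, so this is an N-position: the player to move can win.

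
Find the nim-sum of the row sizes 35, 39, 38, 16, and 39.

21

In binary:
  100011  (35)
  100111  (39)
  100110  (38)
  010000  (16)
  100111  (39)
  ------
  010101  (21)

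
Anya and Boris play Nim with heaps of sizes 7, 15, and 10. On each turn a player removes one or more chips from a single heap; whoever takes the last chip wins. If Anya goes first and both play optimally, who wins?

Nim-sum: 7 XOR 15 XOR 10 = 2.
The nim-sum is 2 ≠ 0, so this is an N-position: the player to move can win; Anya has a winning move.

Anya wins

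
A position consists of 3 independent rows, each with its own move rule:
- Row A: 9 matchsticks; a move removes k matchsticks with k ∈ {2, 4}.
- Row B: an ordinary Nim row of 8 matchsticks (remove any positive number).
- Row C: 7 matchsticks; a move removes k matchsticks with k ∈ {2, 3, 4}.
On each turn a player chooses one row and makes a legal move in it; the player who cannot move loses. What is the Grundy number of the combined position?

Build the Grundy sequence for row A with g(k) = mex{g(k−s) : s ∈ {2, 4}, s ≤ k}:
k:     0  1  2  3  4  5  6  7  8  9
g(k):  0  0  1  1  2  2  0  0  1  1
So g(9) = 1.
Row B is a plain Nim row of size 8, so its Grundy value is 8.
For row C, compute g(0), g(1), … with moves {2, 3, 4}:
k:     0  1  2  3  4  5  6  7
g(k):  0  0  1  1  2  2  0  0
So g(7) = 0.
By the Sprague-Grundy theorem, the Grundy value of a sum of independent games is the XOR of the component values.
Combined value = 1 ⊕ 8 ⊕ 0 = 9.

9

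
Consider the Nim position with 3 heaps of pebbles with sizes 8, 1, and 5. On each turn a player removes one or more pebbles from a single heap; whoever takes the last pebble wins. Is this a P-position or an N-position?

In binary:
  1000  (8)
  0001  (1)
  0101  (5)
  ----
  1100  (12)
The nim-sum is 12 ≠ 0, so this is an N-position: the player to move can win.

N-position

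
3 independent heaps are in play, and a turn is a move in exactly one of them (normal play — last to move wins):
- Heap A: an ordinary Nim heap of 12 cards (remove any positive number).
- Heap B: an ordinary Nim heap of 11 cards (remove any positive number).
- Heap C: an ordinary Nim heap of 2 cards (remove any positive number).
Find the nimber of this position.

5

Heap A is a plain Nim heap of size 12, so its Grundy value is 12.
Heap B is a plain Nim heap of size 11, so its Grundy value is 11.
Heap C is a plain Nim heap of size 2, so its Grundy value is 2.
By the Sprague-Grundy theorem, the Grundy value of a sum of independent games is the XOR of the component values.
Combined value = 12 ⊕ 11 ⊕ 2 = 5.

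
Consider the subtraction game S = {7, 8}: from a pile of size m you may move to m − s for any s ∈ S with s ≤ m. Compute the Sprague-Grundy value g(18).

Grundy values for subtraction set {7, 8}:
k:     0  1  2  3  4  5  6  7  8  9 10 11 12 13 14 15 16 17 18
g(k):  0  0  0  0  0  0  0  1  1  1  1  1  1  1  2  0  0  0  0
So g(18) = 0.

0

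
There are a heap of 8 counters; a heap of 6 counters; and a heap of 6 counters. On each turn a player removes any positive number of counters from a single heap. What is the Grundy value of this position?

8

In binary:
  1000  (8)
  0110  (6)
  0110  (6)
  ----
  1000  (8)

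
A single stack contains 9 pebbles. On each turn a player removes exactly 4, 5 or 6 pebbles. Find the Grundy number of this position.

2

Grundy values for subtraction set {4, 5, 6}:
g(0) = mex{} = 0
g(1) = mex{} = 0
g(2) = mex{} = 0
g(3) = mex{} = 0
g(4) = mex{0} = 1
g(5) = mex{0} = 1
g(6) = mex{0} = 1
g(7) = mex{0} = 1
g(8) = mex{0,1} = 2
g(9) = mex{0,1} = 2
So g(9) = 2.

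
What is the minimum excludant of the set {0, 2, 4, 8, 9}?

1

0 is in the set but 1 is not, so the mex is 1.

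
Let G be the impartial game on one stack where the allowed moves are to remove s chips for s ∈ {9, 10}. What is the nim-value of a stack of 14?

Compute g(0), g(1), … for moves {9, 10}:
k:     0  1  2  3  4  5  6  7  8  9 10 11 12 13 14
g(k):  0  0  0  0  0  0  0  0  0  1  1  1  1  1  1
So g(14) = 1.

1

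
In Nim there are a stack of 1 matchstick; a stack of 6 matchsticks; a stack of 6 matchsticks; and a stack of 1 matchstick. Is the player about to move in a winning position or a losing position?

Losing position

Nim-sum: 1 ^ 6 ^ 6 ^ 1 = 0.
The nim-sum is 0, so this is a P-position: the player to move is in a losing position under optimal play.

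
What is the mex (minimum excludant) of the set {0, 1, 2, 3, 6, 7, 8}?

The values 0, 1, 2, 3 are all present; 4 is the first non-negative integer missing from the set.

4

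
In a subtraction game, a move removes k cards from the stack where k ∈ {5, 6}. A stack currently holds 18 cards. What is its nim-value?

1

Build the Grundy sequence with g(k) = mex{g(k−s) : s ∈ {5, 6}, s ≤ k}:
k:     0  1  2  3  4  5  6  7  8  9 10 11 12 13 14 15 16 17 18
g(k):  0  0  0  0  0  1  1  1  1  1  2  0  0  0  0  0  1  1  1
So g(18) = 1.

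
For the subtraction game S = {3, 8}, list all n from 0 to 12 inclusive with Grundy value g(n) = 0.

0, 1, 2, 6, 7, 11, 12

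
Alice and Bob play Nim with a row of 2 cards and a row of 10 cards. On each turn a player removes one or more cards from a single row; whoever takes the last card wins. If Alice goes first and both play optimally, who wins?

Alice wins

Compute the nim-sum pairwise:
2 ⊕ 10 = 8
The nim-sum is 8 ≠ 0, so this is an N-position: the player to move can win; Alice has a winning move.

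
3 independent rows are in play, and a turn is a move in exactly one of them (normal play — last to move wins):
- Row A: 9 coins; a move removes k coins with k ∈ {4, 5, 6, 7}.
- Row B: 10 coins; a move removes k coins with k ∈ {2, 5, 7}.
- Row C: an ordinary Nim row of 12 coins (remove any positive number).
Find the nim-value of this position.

Grundy values for row A (subtraction set {4, 5, 6, 7}):
k:     0  1  2  3  4  5  6  7  8  9
g(k):  0  0  0  0  1  1  1  1  2  2
So g(9) = 2.
Build the Grundy sequence for row B with g(k) = mex{g(k−s) : s ∈ {2, 5, 7}, s ≤ k}:
k:     0  1  2  3  4  5  6  7  8  9 10
g(k):  0  0  1  1  0  2  1  3  2  2  0
So g(10) = 0.
Row C is a plain Nim row of size 12, so its Grundy value is 12.
The value of a disjunctive sum is the nim-sum of the parts.
Combined value = 2 ⊕ 0 ⊕ 12 = 14.

14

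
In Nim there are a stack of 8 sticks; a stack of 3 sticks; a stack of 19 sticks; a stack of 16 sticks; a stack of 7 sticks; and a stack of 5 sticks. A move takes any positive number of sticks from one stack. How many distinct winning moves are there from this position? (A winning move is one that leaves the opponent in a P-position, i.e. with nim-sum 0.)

1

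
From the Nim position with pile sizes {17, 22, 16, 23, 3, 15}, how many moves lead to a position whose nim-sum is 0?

Write each in binary and XOR column by column:
  10001  (17)
  10110  (22)
  10000  (16)
  10111  (23)
  00011  (3)
  01111  (15)
  -----
  01100  (12)
The overall nim-sum is X = 12. A pile of size p has a winning move iff p XOR X < p (reduce it to p XOR X).
  17: 17 XOR 12 = 29 ≥ 17 — no move.
  22: 22 XOR 12 = 26 ≥ 22 — no move.
  16: 16 XOR 12 = 28 ≥ 16 — no move.
  23: 23 XOR 12 = 27 ≥ 23 — no move.
  3: 3 XOR 12 = 15 ≥ 3 — no move.
  15: 15 XOR 12 = 3 < 15 — winning move (to 3).
That gives 1 winning move.

1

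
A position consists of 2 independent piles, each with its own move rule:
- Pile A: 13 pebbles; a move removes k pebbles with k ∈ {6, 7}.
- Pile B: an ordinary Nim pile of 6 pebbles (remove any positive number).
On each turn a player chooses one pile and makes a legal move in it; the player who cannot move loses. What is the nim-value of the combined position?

Build the Grundy sequence for pile A with g(k) = mex{g(k−s) : s ∈ {6, 7}, s ≤ k}:
k:     0  1  2  3  4  5  6  7  8  9 10 11 12 13
g(k):  0  0  0  0  0  0  1  1  1  1  1  1  2  0
So g(13) = 0.
Pile B is a plain Nim pile of size 6, so its Grundy value is 6.
By the Sprague-Grundy theorem, the Grundy value of a sum of independent games is the XOR of the component values.
Combined value = 0 ⊕ 6 = 6.

6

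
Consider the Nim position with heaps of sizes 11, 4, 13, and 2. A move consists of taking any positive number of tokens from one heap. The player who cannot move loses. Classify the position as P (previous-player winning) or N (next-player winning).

Write each in binary and XOR column by column:
  1011  (11)
  0100  (4)
  1101  (13)
  0010  (2)
  ----
  0000  (0)
The nim-sum is 0, so this is a P-position: the player to move is in a losing position under optimal play.

P-position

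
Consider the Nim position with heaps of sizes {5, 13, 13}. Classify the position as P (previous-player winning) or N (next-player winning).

Compute the nim-sum pairwise:
5 ^ 13 = 8
8 ^ 13 = 5
The nim-sum is 5 ≠ 0, so this is an N-position: the player to move can win.

N-position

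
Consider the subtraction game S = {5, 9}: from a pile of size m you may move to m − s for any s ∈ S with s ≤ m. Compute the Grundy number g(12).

Compute g(0), g(1), … for moves {5, 9}:
k:     0  1  2  3  4  5  6  7  8  9 10 11 12
g(k):  0  0  0  0  0  1  1  1  1  1  2  2  2
So g(12) = 2.

2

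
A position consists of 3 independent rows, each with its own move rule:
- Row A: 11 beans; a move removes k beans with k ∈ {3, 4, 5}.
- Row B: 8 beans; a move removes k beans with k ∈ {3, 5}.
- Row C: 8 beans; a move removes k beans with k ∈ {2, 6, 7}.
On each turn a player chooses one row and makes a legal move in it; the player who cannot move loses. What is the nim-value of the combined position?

3

For row A, compute g(0), g(1), … with moves {3, 4, 5}:
k:     0  1  2  3  4  5  6  7  8  9 10 11
g(k):  0  0  0  1  1  1  2  2  0  0  0  1
So g(11) = 1.
Grundy values for row B (subtraction set {3, 5}):
k:     0  1  2  3  4  5  6  7  8
g(k):  0  0  0  1  1  1  2  2  0
So g(8) = 0.
Build the Grundy sequence for row C with g(k) = mex{g(k−s) : s ∈ {2, 6, 7}, s ≤ k}:
k:     0  1  2  3  4  5  6  7  8
g(k):  0  0  1  1  0  0  1  1  2
So g(8) = 2.
The value of a disjunctive sum is the nim-sum of the parts.
Combined value = 1 ⊕ 0 ⊕ 2 = 3.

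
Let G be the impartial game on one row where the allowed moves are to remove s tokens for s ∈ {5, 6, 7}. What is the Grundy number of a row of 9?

1

Grundy values for subtraction set {5, 6, 7}:
k:     0  1  2  3  4  5  6  7  8  9
g(k):  0  0  0  0  0  1  1  1  1  1
So g(9) = 1.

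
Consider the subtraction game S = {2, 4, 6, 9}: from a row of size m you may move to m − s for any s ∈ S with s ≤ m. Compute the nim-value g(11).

0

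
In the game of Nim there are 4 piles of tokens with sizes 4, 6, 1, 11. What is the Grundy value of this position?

8

Bitwise XOR of the heap sizes:
  0100  (4)
  0110  (6)
  0001  (1)
  1011  (11)
  ----
  1000  (8)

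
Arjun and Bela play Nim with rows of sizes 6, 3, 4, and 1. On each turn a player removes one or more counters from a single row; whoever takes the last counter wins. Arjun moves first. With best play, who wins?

Nim-sum: 6 XOR 3 XOR 4 XOR 1 = 0.
The nim-sum is 0, so this is a P-position: the player to move is in a losing position under optimal play; Arjun is about to move from it and so loses — Bela wins.

Bela wins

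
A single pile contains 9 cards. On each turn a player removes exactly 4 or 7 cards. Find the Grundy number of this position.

Compute g(0), g(1), … for moves {4, 7}:
g(0) = mex{} = 0
g(1) = mex{} = 0
g(2) = mex{} = 0
g(3) = mex{} = 0
g(4) = mex{0} = 1
g(5) = mex{0} = 1
g(6) = mex{0} = 1
g(7) = mex{0} = 1
g(8) = mex{0,1} = 2
g(9) = mex{0,1} = 2
So g(9) = 2.

2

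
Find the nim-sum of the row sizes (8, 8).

0

Write each in binary and XOR column by column:
  1000  (8)
  1000  (8)
  ----
  0000  (0)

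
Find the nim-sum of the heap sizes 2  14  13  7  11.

Nim-sum: 2 ^ 14 ^ 13 ^ 7 ^ 11 = 13.

13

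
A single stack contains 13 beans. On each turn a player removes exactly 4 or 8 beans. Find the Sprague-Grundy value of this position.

Build the Grundy sequence with g(k) = mex{g(k−s) : s ∈ {4, 8}, s ≤ k}:
k:     0  1  2  3  4  5  6  7  8  9 10 11 12 13
g(k):  0  0  0  0  1  1  1  1  2  2  2  2  0  0
So g(13) = 0.

0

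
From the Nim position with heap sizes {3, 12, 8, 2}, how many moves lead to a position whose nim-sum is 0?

1

Nim-sum: 3 XOR 12 XOR 8 XOR 2 = 5.
The overall nim-sum is X = 5. A heap of size p has a winning move iff p XOR X < p (reduce it to p XOR X).
  3: 3 XOR 5 = 6 ≥ 3 — no move.
  12: 12 XOR 5 = 9 < 12 — winning move (to 9).
  8: 8 XOR 5 = 13 ≥ 8 — no move.
  2: 2 XOR 5 = 7 ≥ 2 — no move.
That gives 1 winning move.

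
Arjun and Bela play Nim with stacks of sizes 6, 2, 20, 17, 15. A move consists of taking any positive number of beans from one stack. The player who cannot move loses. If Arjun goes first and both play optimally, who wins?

Arjun wins

Compute the nim-sum pairwise:
6 ^ 2 = 4
4 ^ 20 = 16
16 ^ 17 = 1
1 ^ 15 = 14
The nim-sum is 14 ≠ 0, so this is an N-position: the player to move can win; Arjun has a winning move.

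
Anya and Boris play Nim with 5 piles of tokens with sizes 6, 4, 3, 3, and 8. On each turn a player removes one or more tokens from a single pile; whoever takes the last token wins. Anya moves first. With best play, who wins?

Anya wins

Compute the nim-sum pairwise:
6 XOR 4 = 2
2 XOR 3 = 1
1 XOR 3 = 2
2 XOR 8 = 10
The nim-sum is 10 ≠ 0, so this is an N-position: the player to move can win; Anya has a winning move.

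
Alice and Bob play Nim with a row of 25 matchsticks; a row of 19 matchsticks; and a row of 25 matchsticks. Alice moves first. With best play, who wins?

Alice wins

Nim-sum: 25 ^ 19 ^ 25 = 19.
The nim-sum is 19 ≠ 0, so this is an N-position: the player to move can win; Alice has a winning move.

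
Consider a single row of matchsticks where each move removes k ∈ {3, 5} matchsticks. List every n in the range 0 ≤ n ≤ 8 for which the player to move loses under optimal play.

0, 1, 2, 8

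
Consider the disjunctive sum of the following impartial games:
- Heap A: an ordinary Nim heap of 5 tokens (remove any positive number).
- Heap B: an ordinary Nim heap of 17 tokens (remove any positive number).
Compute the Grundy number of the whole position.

20

Heap A is a plain Nim heap of size 5, so its Grundy value is 5.
Heap B is a plain Nim heap of size 17, so its Grundy value is 17.
By the Sprague-Grundy theorem, the Grundy value of a sum of independent games is the XOR of the component values.
Combined value = 5 XOR 17 = 20.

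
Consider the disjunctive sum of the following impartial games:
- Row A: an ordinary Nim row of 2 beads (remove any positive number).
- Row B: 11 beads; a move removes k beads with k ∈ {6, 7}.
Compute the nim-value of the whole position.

Row A is a plain Nim row of size 2, so its Grundy value is 2.
For row B, compute g(0), g(1), … with moves {6, 7}:
g(0) = mex{} = 0
g(1) = mex{} = 0
g(2) = mex{} = 0
g(3) = mex{} = 0
g(4) = mex{} = 0
g(5) = mex{} = 0
g(6) = mex{0} = 1
g(7) = mex{0} = 1
g(8) = mex{0} = 1
g(9) = mex{0} = 1
g(10) = mex{0} = 1
g(11) = mex{0} = 1
So g(11) = 1.
The value of a disjunctive sum is the nim-sum of the parts.
Combined value = 2 ⊕ 1 = 3.

3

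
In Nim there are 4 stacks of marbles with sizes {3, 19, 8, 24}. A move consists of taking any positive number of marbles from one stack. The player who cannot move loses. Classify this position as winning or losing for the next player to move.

Nim-sum: 3 XOR 19 XOR 8 XOR 24 = 0.
The nim-sum is 0, so this is a P-position: the player to move is in a losing position under optimal play.

Losing position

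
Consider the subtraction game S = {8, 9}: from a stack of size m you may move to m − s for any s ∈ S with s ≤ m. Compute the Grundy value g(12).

Build the Grundy sequence with g(k) = mex{g(k−s) : s ∈ {8, 9}, s ≤ k}:
g(0) = mex{} = 0
g(1) = mex{} = 0
g(2) = mex{} = 0
g(3) = mex{} = 0
g(4) = mex{} = 0
g(5) = mex{} = 0
g(6) = mex{} = 0
g(7) = mex{} = 0
g(8) = mex{0} = 1
g(9) = mex{0} = 1
g(10) = mex{0} = 1
g(11) = mex{0} = 1
g(12) = mex{0} = 1
So g(12) = 1.

1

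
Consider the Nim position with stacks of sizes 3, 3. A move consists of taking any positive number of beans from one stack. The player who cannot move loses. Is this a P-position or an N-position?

P-position

Nim-sum: 3 ⊕ 3 = 0.
The nim-sum is 0, so this is a P-position: the player to move is in a losing position under optimal play.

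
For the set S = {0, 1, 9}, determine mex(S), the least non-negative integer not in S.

2

The values 0, 1 are all present; 2 is the first non-negative integer missing from the set.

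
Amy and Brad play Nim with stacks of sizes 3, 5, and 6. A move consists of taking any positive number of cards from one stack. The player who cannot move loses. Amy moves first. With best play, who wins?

Bitwise XOR of the heap sizes:
  011  (3)
  101  (5)
  110  (6)
  ---
  000  (0)
The nim-sum is 0, so this is a P-position: the player to move is in a losing position under optimal play; Amy is about to move from it and so loses — Brad wins.

Brad wins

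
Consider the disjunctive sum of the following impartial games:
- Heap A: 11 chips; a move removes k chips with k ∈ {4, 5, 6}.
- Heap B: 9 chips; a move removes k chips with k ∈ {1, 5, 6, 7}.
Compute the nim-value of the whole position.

3

Build the Grundy sequence for heap A with g(k) = mex{g(k−s) : s ∈ {4, 5, 6}, s ≤ k}:
g(0) = mex{} = 0
g(1) = mex{} = 0
g(2) = mex{} = 0
g(3) = mex{} = 0
g(4) = mex{0} = 1
g(5) = mex{0} = 1
g(6) = mex{0} = 1
g(7) = mex{0} = 1
g(8) = mex{0,1} = 2
g(9) = mex{0,1} = 2
g(10) = mex{1} = 0
g(11) = mex{1} = 0
So g(11) = 0.
Grundy values for heap B (subtraction set {1, 5, 6, 7}):
g(0) = mex{} = 0
g(1) = mex{0} = 1
g(2) = mex{1} = 0
g(3) = mex{0} = 1
g(4) = mex{1} = 0
g(5) = mex{0} = 1
g(6) = mex{0,1} = 2
g(7) = mex{0,1,2} = 3
g(8) = mex{0,1,3} = 2
g(9) = mex{0,1,2} = 3
So g(9) = 3.
By the Sprague-Grundy theorem, the Grundy value of a sum of independent games is the XOR of the component values.
Combined value = 0 XOR 3 = 3.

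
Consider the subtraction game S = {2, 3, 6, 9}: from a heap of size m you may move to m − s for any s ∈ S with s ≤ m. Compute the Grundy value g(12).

Build the Grundy sequence with g(k) = mex{g(k−s) : s ∈ {2, 3, 6, 9}, s ≤ k}:
g(0) = mex{} = 0
g(1) = mex{} = 0
g(2) = mex{0} = 1
g(3) = mex{0} = 1
g(4) = mex{0,1} = 2
g(5) = mex{1} = 0
g(6) = mex{0,1,2} = 3
g(7) = mex{0,2} = 1
g(8) = mex{0,1,3} = 2
g(9) = mex{0,1,3} = 2
g(10) = mex{0,1,2} = 3
g(11) = mex{0,1,2} = 3
g(12) = mex{1,2,3} = 0
So g(12) = 0.

0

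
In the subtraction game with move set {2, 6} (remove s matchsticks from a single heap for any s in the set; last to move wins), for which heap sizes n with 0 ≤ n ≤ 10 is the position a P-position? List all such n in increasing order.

Grundy values for subtraction set {2, 6}:
k:     0  1  2  3  4  5  6  7  8  9 10
g(k):  0  0  1  1  0  0  1  1  0  0  1
The P-positions (g = 0) in 0..10 are 0, 1, 4, 5, 8, 9.

0, 1, 4, 5, 8, 9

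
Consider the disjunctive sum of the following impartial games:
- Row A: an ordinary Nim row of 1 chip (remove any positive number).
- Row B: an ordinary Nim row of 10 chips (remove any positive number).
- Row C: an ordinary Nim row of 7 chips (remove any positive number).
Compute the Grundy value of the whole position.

Row A is a plain Nim row of size 1, so its Grundy value is 1.
Row B is a plain Nim row of size 10, so its Grundy value is 10.
Row C is a plain Nim row of size 7, so its Grundy value is 7.
By the Sprague-Grundy theorem, the Grundy value of a sum of independent games is the XOR of the component values.
Combined value = 1 XOR 10 XOR 7 = 12.

12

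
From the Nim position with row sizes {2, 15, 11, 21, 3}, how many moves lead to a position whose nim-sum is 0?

1

Write each in binary and XOR column by column:
  00010  (2)
  01111  (15)
  01011  (11)
  10101  (21)
  00011  (3)
  -----
  10000  (16)
The overall nim-sum is X = 16. A row of size p has a winning move iff p XOR X < p (reduce it to p XOR X).
  2: 2 XOR 16 = 18 ≥ 2 — no move.
  15: 15 XOR 16 = 31 ≥ 15 — no move.
  11: 11 XOR 16 = 27 ≥ 11 — no move.
  21: 21 XOR 16 = 5 < 21 — winning move (to 5).
  3: 3 XOR 16 = 19 ≥ 3 — no move.
That gives 1 winning move.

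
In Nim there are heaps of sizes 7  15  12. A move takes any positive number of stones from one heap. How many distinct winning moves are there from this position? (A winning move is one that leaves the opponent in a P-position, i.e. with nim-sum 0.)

Bitwise XOR of the heap sizes:
  0111  (7)
  1111  (15)
  1100  (12)
  ----
  0100  (4)
The overall nim-sum is X = 4. A heap of size p has a winning move iff p XOR X < p (reduce it to p XOR X).
  7: 7 XOR 4 = 3 < 7 — winning move (to 3).
  15: 15 XOR 4 = 11 < 15 — winning move (to 11).
  12: 12 XOR 4 = 8 < 12 — winning move (to 8).
That gives 3 winning moves.

3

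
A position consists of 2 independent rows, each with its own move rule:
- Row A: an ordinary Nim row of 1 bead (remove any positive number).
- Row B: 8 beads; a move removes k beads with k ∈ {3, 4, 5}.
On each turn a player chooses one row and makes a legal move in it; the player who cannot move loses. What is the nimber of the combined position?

1

Row A is a plain Nim row of size 1, so its Grundy value is 1.
For row B, compute g(0), g(1), … with moves {3, 4, 5}:
g(0) = mex{} = 0
g(1) = mex{} = 0
g(2) = mex{} = 0
g(3) = mex{0} = 1
g(4) = mex{0} = 1
g(5) = mex{0} = 1
g(6) = mex{0,1} = 2
g(7) = mex{0,1} = 2
g(8) = mex{1} = 0
So g(8) = 0.
By the Sprague-Grundy theorem, the Grundy value of a sum of independent games is the XOR of the component values.
Combined value = 1 XOR 0 = 1.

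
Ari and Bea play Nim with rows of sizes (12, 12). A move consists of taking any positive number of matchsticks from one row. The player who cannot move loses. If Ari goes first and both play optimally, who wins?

Bea wins

Compute the nim-sum pairwise:
12 ^ 12 = 0
The nim-sum is 0, so this is a P-position: the player to move is in a losing position under optimal play; Ari is about to move from it and so loses — Bea wins.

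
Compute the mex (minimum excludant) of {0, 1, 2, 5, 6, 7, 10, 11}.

3

The values 0, 1, 2 are all present; 3 is the first non-negative integer missing from the set.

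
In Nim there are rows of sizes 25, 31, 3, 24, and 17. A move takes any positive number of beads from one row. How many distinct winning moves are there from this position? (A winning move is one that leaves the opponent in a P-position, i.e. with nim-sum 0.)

Nim-sum: 25 XOR 31 XOR 3 XOR 24 XOR 17 = 12.
The overall nim-sum is X = 12. A row of size p has a winning move iff p XOR X < p (reduce it to p XOR X).
  25: 25 XOR 12 = 21 < 25 — winning move (to 21).
  31: 31 XOR 12 = 19 < 31 — winning move (to 19).
  3: 3 XOR 12 = 15 ≥ 3 — no move.
  24: 24 XOR 12 = 20 < 24 — winning move (to 20).
  17: 17 XOR 12 = 29 ≥ 17 — no move.
That gives 3 winning moves.

3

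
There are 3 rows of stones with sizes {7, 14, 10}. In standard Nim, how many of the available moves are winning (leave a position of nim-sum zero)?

Nim-sum: 7 XOR 14 XOR 10 = 3.
The overall nim-sum is X = 3. A row of size p has a winning move iff p XOR X < p (reduce it to p XOR X).
  7: 7 XOR 3 = 4 < 7 — winning move (to 4).
  14: 14 XOR 3 = 13 < 14 — winning move (to 13).
  10: 10 XOR 3 = 9 < 10 — winning move (to 9).
That gives 3 winning moves.

3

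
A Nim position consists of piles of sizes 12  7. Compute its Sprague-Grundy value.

11

Compute the nim-sum pairwise:
12 XOR 7 = 11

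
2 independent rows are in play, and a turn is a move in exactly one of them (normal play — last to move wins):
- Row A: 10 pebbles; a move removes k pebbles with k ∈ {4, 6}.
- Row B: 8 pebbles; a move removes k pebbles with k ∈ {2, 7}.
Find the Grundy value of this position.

For row A, compute g(0), g(1), … with moves {4, 6}:
g(0) = mex{} = 0
g(1) = mex{} = 0
g(2) = mex{} = 0
g(3) = mex{} = 0
g(4) = mex{0} = 1
g(5) = mex{0} = 1
g(6) = mex{0} = 1
g(7) = mex{0} = 1
g(8) = mex{0,1} = 2
g(9) = mex{0,1} = 2
g(10) = mex{1} = 0
So g(10) = 0.
Build the Grundy sequence for row B with g(k) = mex{g(k−s) : s ∈ {2, 7}, s ≤ k}:
k:     0  1  2  3  4  5  6  7  8
g(k):  0  0  1  1  0  0  1  1  2
So g(8) = 2.
By the Sprague-Grundy theorem, the Grundy value of a sum of independent games is the XOR of the component values.
Combined value = 0 ⊕ 2 = 2.

2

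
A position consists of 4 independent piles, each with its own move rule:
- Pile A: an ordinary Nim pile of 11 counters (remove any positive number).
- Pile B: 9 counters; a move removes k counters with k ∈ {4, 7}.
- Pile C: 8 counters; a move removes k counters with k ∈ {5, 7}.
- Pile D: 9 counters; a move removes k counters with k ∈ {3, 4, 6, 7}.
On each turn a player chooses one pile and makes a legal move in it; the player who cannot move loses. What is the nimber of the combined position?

11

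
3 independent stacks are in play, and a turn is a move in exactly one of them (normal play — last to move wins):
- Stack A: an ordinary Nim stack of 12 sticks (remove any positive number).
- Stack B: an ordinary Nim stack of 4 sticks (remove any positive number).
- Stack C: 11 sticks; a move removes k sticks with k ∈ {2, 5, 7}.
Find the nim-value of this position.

11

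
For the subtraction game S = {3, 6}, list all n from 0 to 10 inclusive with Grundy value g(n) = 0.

0, 1, 2, 9, 10

Build the Grundy sequence with g(k) = mex{g(k−s) : s ∈ {3, 6}, s ≤ k}:
g(0) = mex{} = 0
g(1) = mex{} = 0
g(2) = mex{} = 0
g(3) = mex{0} = 1
g(4) = mex{0} = 1
g(5) = mex{0} = 1
g(6) = mex{0,1} = 2
g(7) = mex{0,1} = 2
g(8) = mex{0,1} = 2
g(9) = mex{1,2} = 0
g(10) = mex{1,2} = 0
The P-positions (g = 0) in 0..10 are 0, 1, 2, 9, 10.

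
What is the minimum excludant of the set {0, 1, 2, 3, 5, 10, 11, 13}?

4

The values 0, 1, 2, 3 are all present; 4 is the first non-negative integer missing from the set.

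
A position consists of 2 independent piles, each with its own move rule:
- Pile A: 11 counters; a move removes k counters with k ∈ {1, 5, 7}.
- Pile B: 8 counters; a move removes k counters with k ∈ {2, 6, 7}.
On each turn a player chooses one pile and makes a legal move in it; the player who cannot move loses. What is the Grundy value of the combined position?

For pile A, compute g(0), g(1), … with moves {1, 5, 7}:
k:     0  1  2  3  4  5  6  7  8  9 10 11
g(k):  0  1  0  1  0  1  0  1  0  1  0  1
So g(11) = 1.
Build the Grundy sequence for pile B with g(k) = mex{g(k−s) : s ∈ {2, 6, 7}, s ≤ k}:
k:     0  1  2  3  4  5  6  7  8
g(k):  0  0  1  1  0  0  1  1  2
So g(8) = 2.
By the Sprague-Grundy theorem, the Grundy value of a sum of independent games is the XOR of the component values.
Combined value = 1 ⊕ 2 = 3.

3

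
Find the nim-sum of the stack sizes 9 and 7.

14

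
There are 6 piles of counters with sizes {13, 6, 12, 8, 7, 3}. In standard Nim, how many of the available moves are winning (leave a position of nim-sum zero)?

Write each in binary and XOR column by column:
  1101  (13)
  0110  (6)
  1100  (12)
  1000  (8)
  0111  (7)
  0011  (3)
  ----
  1011  (11)
The overall nim-sum is X = 11. A pile of size p has a winning move iff p XOR X < p (reduce it to p XOR X).
  13: 13 XOR 11 = 6 < 13 — winning move (to 6).
  6: 6 XOR 11 = 13 ≥ 6 — no move.
  12: 12 XOR 11 = 7 < 12 — winning move (to 7).
  8: 8 XOR 11 = 3 < 8 — winning move (to 3).
  7: 7 XOR 11 = 12 ≥ 7 — no move.
  3: 3 XOR 11 = 8 ≥ 3 — no move.
That gives 3 winning moves.

3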